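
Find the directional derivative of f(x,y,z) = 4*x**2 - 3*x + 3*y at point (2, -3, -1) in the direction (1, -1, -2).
5*sqrt(6)/3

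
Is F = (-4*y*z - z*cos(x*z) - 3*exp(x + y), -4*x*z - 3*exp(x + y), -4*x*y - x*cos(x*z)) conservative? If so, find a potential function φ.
Yes, F is conservative. φ = -4*x*y*z - 3*exp(x + y) - sin(x*z)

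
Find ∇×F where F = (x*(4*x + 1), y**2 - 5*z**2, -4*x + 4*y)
(10*z + 4, 4, 0)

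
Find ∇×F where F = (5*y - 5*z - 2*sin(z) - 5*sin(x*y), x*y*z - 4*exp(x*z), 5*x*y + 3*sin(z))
(x*(-y + 4*exp(x*z) + 5), -5*y - 2*cos(z) - 5, 5*x*cos(x*y) + y*z - 4*z*exp(x*z) - 5)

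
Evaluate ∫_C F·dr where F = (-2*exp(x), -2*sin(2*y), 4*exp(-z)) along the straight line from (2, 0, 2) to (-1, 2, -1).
-4*E - 1 - 2*exp(-1) + cos(4) + 4*exp(-2) + 2*exp(2)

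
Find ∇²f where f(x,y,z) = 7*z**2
14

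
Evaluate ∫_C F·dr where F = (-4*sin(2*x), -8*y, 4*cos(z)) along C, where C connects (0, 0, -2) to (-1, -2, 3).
-18 + 2*cos(2) + 4*sin(3) + 4*sin(2)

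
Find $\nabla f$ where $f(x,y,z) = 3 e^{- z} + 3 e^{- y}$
(0, -3*exp(-y), -3*exp(-z))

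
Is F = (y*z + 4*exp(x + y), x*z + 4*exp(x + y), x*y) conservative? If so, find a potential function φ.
Yes, F is conservative. φ = x*y*z + 4*exp(x + y)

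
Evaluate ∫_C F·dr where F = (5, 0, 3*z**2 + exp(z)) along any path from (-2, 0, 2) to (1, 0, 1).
-exp(2) + E + 8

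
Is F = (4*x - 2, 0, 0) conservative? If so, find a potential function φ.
Yes, F is conservative. φ = 2*x*(x - 1)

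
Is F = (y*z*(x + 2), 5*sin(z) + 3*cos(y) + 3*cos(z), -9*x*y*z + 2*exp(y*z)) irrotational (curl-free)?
No, ∇×F = (-9*x*z + 2*z*exp(y*z) + 3*sin(z) - 5*cos(z), y*(x + 9*z + 2), -z*(x + 2))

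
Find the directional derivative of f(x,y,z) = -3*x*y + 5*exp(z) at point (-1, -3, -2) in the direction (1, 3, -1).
sqrt(11)*(-5 + 18*exp(2))*exp(-2)/11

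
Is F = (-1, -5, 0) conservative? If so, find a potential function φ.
Yes, F is conservative. φ = -x - 5*y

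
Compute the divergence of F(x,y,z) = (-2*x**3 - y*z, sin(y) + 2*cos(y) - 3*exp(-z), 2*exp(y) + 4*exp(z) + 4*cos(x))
-6*x**2 + 4*exp(z) - 2*sin(y) + cos(y)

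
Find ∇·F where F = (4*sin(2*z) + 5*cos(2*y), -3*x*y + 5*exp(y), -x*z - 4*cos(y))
-4*x + 5*exp(y)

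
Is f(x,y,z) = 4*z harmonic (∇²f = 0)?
Yes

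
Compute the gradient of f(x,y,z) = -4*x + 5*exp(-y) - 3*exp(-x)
(-4 + 3*exp(-x), -5*exp(-y), 0)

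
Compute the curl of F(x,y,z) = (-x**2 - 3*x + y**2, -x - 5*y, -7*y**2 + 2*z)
(-14*y, 0, -2*y - 1)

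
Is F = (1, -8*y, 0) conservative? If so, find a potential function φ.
Yes, F is conservative. φ = x - 4*y**2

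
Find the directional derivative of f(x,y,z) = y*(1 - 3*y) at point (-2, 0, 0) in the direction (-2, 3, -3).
3*sqrt(22)/22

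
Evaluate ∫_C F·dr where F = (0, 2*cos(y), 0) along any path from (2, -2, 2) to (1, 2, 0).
4*sin(2)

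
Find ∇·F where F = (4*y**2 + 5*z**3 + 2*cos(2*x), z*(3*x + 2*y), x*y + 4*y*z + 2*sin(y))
4*y + 2*z - 4*sin(2*x)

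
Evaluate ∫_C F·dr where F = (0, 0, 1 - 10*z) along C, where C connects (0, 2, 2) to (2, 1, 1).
14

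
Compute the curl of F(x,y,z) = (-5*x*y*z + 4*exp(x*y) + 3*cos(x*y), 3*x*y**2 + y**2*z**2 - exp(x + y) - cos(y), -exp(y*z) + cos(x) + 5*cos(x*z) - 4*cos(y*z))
(z*(-2*y**2 - exp(y*z) + 4*sin(y*z)), -5*x*y + 5*z*sin(x*z) + sin(x), 5*x*z - 4*x*exp(x*y) + 3*x*sin(x*y) + 3*y**2 - exp(x + y))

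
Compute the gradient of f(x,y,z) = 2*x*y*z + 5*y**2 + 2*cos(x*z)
(2*z*(y - sin(x*z)), 2*x*z + 10*y, 2*x*(y - sin(x*z)))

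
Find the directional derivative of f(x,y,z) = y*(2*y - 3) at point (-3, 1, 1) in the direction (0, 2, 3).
2*sqrt(13)/13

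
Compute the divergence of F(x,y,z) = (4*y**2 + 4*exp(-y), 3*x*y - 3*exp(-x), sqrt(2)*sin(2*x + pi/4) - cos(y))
3*x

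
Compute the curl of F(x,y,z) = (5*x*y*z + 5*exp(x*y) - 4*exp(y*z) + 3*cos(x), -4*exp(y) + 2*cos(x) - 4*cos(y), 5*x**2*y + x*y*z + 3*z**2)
(x*(5*x + z), y*(-5*x - z - 4*exp(y*z)), -5*x*z - 5*x*exp(x*y) + 4*z*exp(y*z) - 2*sin(x))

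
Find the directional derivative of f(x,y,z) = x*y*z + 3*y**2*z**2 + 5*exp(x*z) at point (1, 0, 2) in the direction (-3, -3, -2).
sqrt(22)*(-20*exp(2) - 3)/11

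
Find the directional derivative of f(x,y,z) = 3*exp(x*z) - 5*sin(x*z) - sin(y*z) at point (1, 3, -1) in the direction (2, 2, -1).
5*cos(3)/3 - 3*exp(-1) + 5*cos(1)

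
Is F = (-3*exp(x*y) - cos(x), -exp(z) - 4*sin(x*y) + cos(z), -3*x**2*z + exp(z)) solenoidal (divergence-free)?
No, ∇·F = -3*x**2 - 4*x*cos(x*y) - 3*y*exp(x*y) + exp(z) + sin(x)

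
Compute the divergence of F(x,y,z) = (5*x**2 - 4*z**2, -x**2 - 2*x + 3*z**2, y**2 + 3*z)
10*x + 3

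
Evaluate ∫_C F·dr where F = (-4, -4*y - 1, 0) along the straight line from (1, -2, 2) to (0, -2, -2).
4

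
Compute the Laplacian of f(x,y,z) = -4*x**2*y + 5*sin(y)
-8*y - 5*sin(y)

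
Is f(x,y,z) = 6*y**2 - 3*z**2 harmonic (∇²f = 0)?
No, ∇²f = 6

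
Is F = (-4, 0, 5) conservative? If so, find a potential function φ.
Yes, F is conservative. φ = -4*x + 5*z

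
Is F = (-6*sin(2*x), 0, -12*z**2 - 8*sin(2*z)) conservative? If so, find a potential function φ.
Yes, F is conservative. φ = -4*z**3 + 3*cos(2*x) + 4*cos(2*z)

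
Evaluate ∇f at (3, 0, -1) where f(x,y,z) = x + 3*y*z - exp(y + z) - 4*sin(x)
(1 - 4*cos(3), -3 - exp(-1), -exp(-1))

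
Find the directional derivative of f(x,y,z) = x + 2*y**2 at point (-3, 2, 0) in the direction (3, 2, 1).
19*sqrt(14)/14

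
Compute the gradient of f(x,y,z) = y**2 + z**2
(0, 2*y, 2*z)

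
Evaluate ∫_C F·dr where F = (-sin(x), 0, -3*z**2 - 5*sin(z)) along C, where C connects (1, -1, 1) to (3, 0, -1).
cos(3) - cos(1) + 2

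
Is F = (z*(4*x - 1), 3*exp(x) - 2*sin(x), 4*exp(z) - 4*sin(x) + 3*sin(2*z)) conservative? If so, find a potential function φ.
No, ∇×F = (0, 4*x + 4*cos(x) - 1, 3*exp(x) - 2*cos(x)) ≠ 0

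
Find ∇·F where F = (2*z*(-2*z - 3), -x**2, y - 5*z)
-5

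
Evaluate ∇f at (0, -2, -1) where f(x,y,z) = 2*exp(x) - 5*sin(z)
(2, 0, -5*cos(1))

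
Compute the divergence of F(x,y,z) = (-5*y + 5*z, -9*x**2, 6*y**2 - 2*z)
-2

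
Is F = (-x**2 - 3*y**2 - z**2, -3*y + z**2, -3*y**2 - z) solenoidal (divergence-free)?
No, ∇·F = -2*x - 4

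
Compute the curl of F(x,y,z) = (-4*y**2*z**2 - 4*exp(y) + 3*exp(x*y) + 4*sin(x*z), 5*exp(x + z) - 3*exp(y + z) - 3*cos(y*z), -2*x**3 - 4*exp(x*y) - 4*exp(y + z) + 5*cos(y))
(-4*x*exp(x*y) - 3*y*sin(y*z) - 5*exp(x + z) - exp(y + z) - 5*sin(y), 6*x**2 + 4*x*cos(x*z) - 8*y**2*z + 4*y*exp(x*y), -3*x*exp(x*y) + 8*y*z**2 + 4*exp(y) + 5*exp(x + z))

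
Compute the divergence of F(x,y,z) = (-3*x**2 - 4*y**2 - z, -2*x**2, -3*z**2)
-6*x - 6*z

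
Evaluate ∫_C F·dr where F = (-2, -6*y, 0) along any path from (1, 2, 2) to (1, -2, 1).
0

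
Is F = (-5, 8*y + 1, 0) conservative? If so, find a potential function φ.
Yes, F is conservative. φ = -5*x + 4*y**2 + y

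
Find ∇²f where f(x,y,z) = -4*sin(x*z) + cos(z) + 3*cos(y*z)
4*x**2*sin(x*z) - 3*y**2*cos(y*z) + 4*z**2*sin(x*z) - 3*z**2*cos(y*z) - cos(z)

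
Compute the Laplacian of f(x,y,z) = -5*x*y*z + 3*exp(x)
3*exp(x)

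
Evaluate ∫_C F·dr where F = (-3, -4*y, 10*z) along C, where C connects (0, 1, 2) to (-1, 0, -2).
5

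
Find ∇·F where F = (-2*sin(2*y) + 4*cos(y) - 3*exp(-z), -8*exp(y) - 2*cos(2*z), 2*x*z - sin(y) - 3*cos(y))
2*x - 8*exp(y)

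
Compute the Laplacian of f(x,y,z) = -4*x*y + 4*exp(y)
4*exp(y)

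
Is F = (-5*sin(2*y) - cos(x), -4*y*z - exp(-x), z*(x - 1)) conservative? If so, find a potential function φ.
No, ∇×F = (4*y, -z, 10*cos(2*y) + exp(-x)) ≠ 0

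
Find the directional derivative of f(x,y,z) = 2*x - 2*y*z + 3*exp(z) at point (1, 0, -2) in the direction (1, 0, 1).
sqrt(2)*(3/2 + exp(2))*exp(-2)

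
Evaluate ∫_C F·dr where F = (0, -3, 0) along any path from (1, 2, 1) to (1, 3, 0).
-3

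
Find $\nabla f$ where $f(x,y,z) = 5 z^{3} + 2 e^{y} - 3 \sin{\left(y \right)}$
(0, 2*exp(y) - 3*cos(y), 15*z**2)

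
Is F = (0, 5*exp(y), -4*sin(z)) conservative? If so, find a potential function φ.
Yes, F is conservative. φ = 5*exp(y) + 4*cos(z)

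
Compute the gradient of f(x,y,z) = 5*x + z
(5, 0, 1)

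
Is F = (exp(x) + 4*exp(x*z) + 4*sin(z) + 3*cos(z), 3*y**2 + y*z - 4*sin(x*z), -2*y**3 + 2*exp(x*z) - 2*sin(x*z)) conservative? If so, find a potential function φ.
No, ∇×F = (4*x*cos(x*z) - 6*y**2 - y, 4*x*exp(x*z) - 2*z*exp(x*z) + 2*z*cos(x*z) - 3*sin(z) + 4*cos(z), -4*z*cos(x*z)) ≠ 0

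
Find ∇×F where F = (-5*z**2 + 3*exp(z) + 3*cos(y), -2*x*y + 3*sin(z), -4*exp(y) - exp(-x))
(-4*exp(y) - 3*cos(z), -10*z + 3*exp(z) - exp(-x), -2*y + 3*sin(y))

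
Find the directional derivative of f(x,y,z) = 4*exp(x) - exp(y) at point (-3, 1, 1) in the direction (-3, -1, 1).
sqrt(11)*(-12 + exp(4))*exp(-3)/11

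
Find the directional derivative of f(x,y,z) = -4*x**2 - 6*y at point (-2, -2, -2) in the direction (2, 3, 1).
sqrt(14)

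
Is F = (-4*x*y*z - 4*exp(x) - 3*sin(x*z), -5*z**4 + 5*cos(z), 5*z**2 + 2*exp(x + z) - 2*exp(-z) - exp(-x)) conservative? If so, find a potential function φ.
No, ∇×F = (20*z**3 + 5*sin(z), -4*x*y - 3*x*cos(x*z) - 2*exp(x + z) - exp(-x), 4*x*z) ≠ 0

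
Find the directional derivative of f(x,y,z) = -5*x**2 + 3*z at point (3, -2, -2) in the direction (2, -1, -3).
-69*sqrt(14)/14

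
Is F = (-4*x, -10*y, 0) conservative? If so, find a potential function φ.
Yes, F is conservative. φ = -2*x**2 - 5*y**2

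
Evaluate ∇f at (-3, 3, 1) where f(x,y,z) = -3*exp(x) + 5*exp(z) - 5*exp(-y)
(-3*exp(-3), 5*exp(-3), 5*E)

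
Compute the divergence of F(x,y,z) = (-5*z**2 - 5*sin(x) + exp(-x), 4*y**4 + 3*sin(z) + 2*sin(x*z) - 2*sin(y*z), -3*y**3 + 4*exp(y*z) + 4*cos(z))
16*y**3 + 4*y*exp(y*z) - 2*z*cos(y*z) - 4*sin(z) - 5*cos(x) - exp(-x)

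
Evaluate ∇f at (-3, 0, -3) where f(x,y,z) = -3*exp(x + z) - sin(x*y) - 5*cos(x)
(-5*sin(3) - 3*exp(-6), 3, -3*exp(-6))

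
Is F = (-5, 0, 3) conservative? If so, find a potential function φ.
Yes, F is conservative. φ = -5*x + 3*z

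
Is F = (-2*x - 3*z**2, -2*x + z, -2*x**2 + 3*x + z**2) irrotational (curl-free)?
No, ∇×F = (-1, 4*x - 6*z - 3, -2)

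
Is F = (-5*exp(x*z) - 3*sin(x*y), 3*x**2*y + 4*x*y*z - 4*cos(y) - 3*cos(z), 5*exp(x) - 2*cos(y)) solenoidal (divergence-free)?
No, ∇·F = 3*x**2 + 4*x*z - 3*y*cos(x*y) - 5*z*exp(x*z) + 4*sin(y)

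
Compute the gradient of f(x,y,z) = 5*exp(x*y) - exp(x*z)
(5*y*exp(x*y) - z*exp(x*z), 5*x*exp(x*y), -x*exp(x*z))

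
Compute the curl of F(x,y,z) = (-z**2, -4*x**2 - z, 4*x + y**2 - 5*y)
(2*y - 4, -2*z - 4, -8*x)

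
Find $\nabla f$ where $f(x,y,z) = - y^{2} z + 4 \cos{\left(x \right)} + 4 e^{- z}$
(-4*sin(x), -2*y*z, -y**2 - 4*exp(-z))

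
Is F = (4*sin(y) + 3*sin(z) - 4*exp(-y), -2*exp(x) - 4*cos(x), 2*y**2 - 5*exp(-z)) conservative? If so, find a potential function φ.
No, ∇×F = (4*y, 3*cos(z), -2*exp(x) + 4*sin(x) - 4*cos(y) - 4*exp(-y)) ≠ 0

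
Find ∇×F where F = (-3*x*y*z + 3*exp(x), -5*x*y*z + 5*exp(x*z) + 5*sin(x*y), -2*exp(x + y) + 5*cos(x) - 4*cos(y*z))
(5*x*y - 5*x*exp(x*z) + 4*z*sin(y*z) - 2*exp(x + y), -3*x*y + 2*exp(x + y) + 5*sin(x), 3*x*z - 5*y*z + 5*y*cos(x*y) + 5*z*exp(x*z))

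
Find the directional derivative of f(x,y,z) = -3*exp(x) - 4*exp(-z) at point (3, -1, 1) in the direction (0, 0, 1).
4*exp(-1)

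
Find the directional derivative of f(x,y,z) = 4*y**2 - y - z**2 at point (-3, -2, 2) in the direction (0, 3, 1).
-11*sqrt(10)/2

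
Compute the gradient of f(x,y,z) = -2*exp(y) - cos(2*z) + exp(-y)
(0, -sinh(y) - 3*cosh(y), 2*sin(2*z))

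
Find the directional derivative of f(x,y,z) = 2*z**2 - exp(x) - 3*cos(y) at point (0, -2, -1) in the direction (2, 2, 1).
-2 - 2*sin(2)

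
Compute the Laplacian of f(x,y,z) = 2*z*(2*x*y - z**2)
-12*z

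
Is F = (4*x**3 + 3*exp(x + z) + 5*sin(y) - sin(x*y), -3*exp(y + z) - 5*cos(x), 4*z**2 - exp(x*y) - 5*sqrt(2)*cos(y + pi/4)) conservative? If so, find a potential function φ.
No, ∇×F = (-x*exp(x*y) + 3*exp(y + z) + 5*sqrt(2)*sin(y + pi/4), y*exp(x*y) + 3*exp(x + z), x*cos(x*y) + 5*sin(x) - 5*cos(y)) ≠ 0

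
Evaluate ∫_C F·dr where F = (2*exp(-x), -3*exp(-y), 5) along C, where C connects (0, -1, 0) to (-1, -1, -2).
-8 - 2*E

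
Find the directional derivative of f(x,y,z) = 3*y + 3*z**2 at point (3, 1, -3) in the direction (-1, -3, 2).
-45*sqrt(14)/14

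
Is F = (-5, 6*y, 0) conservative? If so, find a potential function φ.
Yes, F is conservative. φ = -5*x + 3*y**2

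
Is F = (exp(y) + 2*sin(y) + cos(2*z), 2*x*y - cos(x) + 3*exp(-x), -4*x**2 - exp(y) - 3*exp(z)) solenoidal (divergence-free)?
No, ∇·F = 2*x - 3*exp(z)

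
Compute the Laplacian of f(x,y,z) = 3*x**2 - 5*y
6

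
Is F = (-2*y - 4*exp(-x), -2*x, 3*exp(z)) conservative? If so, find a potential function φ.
Yes, F is conservative. φ = -2*x*y + 3*exp(z) + 4*exp(-x)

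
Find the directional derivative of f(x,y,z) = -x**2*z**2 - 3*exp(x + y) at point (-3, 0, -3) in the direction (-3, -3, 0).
sqrt(2)*(3 - 27*exp(3))*exp(-3)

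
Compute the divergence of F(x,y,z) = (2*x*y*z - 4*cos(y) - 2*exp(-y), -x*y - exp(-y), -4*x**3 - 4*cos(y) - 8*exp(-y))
-x + 2*y*z + exp(-y)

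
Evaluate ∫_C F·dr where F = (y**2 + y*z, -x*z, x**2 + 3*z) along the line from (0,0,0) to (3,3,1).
27/2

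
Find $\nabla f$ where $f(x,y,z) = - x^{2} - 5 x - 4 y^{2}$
(-2*x - 5, -8*y, 0)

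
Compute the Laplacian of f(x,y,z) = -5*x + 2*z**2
4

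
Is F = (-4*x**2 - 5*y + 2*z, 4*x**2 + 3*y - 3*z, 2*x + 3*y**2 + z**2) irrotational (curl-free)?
No, ∇×F = (6*y + 3, 0, 8*x + 5)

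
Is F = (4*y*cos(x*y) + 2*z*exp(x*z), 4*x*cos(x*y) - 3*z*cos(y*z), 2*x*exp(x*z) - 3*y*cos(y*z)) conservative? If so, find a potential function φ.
Yes, F is conservative. φ = 2*exp(x*z) + 4*sin(x*y) - 3*sin(y*z)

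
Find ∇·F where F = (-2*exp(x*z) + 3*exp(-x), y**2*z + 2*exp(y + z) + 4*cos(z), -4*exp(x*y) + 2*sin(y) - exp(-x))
(2*(y*z - z*exp(x*z) + exp(y + z))*exp(x) - 3)*exp(-x)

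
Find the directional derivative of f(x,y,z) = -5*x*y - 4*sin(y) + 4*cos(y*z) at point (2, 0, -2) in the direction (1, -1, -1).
14*sqrt(3)/3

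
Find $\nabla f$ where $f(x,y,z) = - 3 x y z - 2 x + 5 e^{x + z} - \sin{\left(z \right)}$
(-3*y*z + 5*exp(x + z) - 2, -3*x*z, -3*x*y + 5*exp(x + z) - cos(z))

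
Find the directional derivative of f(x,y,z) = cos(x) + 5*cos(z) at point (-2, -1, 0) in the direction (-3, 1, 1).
-3*sqrt(11)*sin(2)/11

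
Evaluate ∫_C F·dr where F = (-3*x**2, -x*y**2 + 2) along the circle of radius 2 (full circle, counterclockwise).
-4*pi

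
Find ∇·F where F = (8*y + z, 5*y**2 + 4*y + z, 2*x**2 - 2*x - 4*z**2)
10*y - 8*z + 4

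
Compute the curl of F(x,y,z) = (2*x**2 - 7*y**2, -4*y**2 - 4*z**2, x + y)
(8*z + 1, -1, 14*y)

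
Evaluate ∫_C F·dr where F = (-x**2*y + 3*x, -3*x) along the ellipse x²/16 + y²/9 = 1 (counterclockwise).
12*pi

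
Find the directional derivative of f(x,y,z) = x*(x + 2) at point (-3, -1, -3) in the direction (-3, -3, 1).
12*sqrt(19)/19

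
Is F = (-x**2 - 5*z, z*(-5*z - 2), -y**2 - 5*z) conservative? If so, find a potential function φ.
No, ∇×F = (-2*y + 10*z + 2, -5, 0) ≠ 0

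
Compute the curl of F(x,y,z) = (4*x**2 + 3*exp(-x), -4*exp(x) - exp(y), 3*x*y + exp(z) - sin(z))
(3*x, -3*y, -4*exp(x))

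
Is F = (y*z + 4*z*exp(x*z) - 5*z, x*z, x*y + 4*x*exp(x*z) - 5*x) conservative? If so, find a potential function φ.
Yes, F is conservative. φ = x*y*z - 5*x*z + 4*exp(x*z)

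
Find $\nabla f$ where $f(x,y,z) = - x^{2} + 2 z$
(-2*x, 0, 2)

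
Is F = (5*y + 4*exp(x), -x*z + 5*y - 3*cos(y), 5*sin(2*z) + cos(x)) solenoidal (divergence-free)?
No, ∇·F = 4*exp(x) + 3*sin(y) + 10*cos(2*z) + 5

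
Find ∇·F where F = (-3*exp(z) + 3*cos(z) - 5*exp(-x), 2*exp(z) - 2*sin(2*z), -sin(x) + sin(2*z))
2*cos(2*z) + 5*exp(-x)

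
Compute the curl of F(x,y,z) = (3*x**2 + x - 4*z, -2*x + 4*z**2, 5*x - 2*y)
(-8*z - 2, -9, -2)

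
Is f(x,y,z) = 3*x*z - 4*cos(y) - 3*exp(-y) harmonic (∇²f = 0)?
No, ∇²f = 4*cos(y) - 3*exp(-y)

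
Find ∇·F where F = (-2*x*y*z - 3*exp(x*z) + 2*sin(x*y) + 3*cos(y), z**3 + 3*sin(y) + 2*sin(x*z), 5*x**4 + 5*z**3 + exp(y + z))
-2*y*z + 2*y*cos(x*y) + 15*z**2 - 3*z*exp(x*z) + exp(y + z) + 3*cos(y)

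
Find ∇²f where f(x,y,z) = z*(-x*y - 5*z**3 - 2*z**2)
-12*z*(5*z + 1)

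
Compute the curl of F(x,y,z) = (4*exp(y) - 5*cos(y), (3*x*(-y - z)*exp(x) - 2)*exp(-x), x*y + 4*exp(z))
(4*x, -y, -3*y - 3*z - 4*exp(y) - 5*sin(y) + 2*exp(-x))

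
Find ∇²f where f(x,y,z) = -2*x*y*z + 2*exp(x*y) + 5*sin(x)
2*x**2*exp(x*y) + 2*y**2*exp(x*y) - 5*sin(x)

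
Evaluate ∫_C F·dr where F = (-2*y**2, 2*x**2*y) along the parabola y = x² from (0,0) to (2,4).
448/15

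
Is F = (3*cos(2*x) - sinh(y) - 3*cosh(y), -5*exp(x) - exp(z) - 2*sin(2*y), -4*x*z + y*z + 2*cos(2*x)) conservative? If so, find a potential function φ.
No, ∇×F = (z + exp(z), 4*z + 4*sin(2*x), -5*exp(x) + 3*sinh(y) + cosh(y)) ≠ 0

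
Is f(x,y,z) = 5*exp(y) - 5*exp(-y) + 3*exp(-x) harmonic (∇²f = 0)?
No, ∇²f = 5*exp(y) - 5*exp(-y) + 3*exp(-x)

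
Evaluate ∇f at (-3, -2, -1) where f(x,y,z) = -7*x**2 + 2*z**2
(42, 0, -4)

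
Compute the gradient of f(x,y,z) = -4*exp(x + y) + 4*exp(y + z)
(-4*exp(x + y), -4*exp(x + y) + 4*exp(y + z), 4*exp(y + z))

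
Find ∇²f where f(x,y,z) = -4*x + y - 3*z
0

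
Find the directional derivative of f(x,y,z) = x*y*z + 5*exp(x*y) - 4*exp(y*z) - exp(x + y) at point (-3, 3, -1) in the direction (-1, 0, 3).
sqrt(10)*(-23*exp(9) - 36*exp(6) - 15)*exp(-9)/10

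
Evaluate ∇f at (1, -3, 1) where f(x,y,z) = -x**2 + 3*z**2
(-2, 0, 6)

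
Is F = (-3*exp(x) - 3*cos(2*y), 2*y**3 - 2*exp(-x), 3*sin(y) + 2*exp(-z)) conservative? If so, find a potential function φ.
No, ∇×F = (3*cos(y), 0, -6*sin(2*y) + 2*exp(-x)) ≠ 0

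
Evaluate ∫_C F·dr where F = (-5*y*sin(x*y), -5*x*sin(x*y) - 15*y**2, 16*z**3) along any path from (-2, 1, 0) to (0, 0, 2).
74 - 5*cos(2)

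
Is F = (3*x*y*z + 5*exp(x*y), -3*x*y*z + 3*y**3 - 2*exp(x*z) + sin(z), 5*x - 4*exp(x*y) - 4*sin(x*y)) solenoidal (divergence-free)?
No, ∇·F = -3*x*z + 9*y**2 + 3*y*z + 5*y*exp(x*y)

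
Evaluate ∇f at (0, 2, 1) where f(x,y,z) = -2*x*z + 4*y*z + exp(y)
(-2, 4 + exp(2), 8)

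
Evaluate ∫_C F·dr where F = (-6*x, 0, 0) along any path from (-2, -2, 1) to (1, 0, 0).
9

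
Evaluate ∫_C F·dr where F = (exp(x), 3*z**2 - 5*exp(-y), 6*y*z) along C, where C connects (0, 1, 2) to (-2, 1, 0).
-13 + exp(-2)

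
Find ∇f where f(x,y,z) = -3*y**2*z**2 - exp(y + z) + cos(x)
(-sin(x), -6*y*z**2 - exp(y + z), -6*y**2*z - exp(y + z))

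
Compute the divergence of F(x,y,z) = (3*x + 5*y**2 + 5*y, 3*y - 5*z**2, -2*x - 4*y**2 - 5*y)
6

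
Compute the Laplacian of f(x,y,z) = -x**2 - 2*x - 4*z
-2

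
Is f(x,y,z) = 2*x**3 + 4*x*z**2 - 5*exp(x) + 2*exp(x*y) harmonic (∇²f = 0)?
No, ∇²f = 2*x**2*exp(x*y) + 20*x + 2*y**2*exp(x*y) - 5*exp(x)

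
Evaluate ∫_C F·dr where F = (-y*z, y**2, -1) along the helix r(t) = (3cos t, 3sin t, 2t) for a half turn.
pi*(-4 + 9*pi)/2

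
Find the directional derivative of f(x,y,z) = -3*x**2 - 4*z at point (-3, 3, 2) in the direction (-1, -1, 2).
-13*sqrt(6)/3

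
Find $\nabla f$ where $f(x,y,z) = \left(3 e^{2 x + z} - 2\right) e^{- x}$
((3*exp(2*x + z) + 2)*exp(-x), 0, 3*exp(x + z))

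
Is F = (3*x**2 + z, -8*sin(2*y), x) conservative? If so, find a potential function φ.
Yes, F is conservative. φ = x**3 + x*z + 4*cos(2*y)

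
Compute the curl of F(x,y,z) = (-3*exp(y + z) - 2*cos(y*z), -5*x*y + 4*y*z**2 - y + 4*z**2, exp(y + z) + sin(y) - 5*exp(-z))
(-8*y*z - 8*z + exp(y + z) + cos(y), 2*y*sin(y*z) - 3*exp(y + z), -5*y - 2*z*sin(y*z) + 3*exp(y + z))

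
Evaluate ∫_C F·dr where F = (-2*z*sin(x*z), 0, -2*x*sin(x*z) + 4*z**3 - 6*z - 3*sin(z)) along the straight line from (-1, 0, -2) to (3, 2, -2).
-2*cos(2) + 2*cos(6)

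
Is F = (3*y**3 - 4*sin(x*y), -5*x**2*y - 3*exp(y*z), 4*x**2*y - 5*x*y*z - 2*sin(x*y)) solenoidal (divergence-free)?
No, ∇·F = -5*x**2 - 5*x*y - 4*y*cos(x*y) - 3*z*exp(y*z)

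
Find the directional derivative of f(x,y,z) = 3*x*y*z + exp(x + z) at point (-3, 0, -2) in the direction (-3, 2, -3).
3*sqrt(22)*(-1 + 6*exp(5))*exp(-5)/11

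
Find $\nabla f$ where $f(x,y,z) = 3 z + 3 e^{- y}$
(0, -3*exp(-y), 3)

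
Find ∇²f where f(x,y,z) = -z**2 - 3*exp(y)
-3*exp(y) - 2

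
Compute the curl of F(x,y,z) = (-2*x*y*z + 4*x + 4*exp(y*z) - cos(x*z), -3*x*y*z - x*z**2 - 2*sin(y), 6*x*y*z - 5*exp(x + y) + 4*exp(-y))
(3*x*y + 8*x*z - 5*exp(x + y) - 4*exp(-y), -2*x*y + x*sin(x*z) - 6*y*z + 4*y*exp(y*z) + 5*exp(x + y), z*(2*x - 3*y - z - 4*exp(y*z)))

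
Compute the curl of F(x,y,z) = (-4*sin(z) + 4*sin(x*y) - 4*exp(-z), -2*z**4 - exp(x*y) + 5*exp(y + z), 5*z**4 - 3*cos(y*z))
(8*z**3 + 3*z*sin(y*z) - 5*exp(y + z), -4*cos(z) + 4*exp(-z), -4*x*cos(x*y) - y*exp(x*y))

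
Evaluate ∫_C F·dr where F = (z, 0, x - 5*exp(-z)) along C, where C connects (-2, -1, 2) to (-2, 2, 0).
9 - 5*exp(-2)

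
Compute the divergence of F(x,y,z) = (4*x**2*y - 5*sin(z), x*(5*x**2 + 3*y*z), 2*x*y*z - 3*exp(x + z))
10*x*y + 3*x*z - 3*exp(x + z)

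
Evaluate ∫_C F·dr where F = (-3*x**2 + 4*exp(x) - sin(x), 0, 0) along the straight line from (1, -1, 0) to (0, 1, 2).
-4*E - cos(1) + 6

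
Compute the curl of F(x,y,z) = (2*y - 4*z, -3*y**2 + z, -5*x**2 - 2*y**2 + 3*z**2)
(-4*y - 1, 10*x - 4, -2)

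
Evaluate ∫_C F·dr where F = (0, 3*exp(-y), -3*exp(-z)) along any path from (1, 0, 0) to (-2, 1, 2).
3*(1 - E)*exp(-2)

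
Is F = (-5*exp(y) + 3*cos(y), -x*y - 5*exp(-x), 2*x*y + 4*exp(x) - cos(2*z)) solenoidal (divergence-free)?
No, ∇·F = -x + 2*sin(2*z)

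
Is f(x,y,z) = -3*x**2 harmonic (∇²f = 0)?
No, ∇²f = -6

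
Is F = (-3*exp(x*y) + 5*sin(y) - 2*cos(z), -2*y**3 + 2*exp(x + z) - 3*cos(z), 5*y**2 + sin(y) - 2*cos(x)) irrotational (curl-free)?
No, ∇×F = (10*y - 2*exp(x + z) - 3*sin(z) + cos(y), -2*sin(x) + 2*sin(z), 3*x*exp(x*y) + 2*exp(x + z) - 5*cos(y))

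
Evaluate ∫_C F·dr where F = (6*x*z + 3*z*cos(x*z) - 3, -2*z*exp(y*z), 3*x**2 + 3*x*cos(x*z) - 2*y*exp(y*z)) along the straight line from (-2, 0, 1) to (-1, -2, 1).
-10 - 3*sin(1) - 2*exp(-2) + 3*sin(2)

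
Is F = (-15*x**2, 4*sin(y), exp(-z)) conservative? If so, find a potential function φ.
Yes, F is conservative. φ = -5*x**3 - 4*cos(y) - exp(-z)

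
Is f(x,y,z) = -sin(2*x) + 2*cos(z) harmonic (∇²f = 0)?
No, ∇²f = 4*sin(2*x) - 2*cos(z)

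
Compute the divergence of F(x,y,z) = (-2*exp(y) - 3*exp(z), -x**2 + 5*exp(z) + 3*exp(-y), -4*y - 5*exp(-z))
5*exp(-z) - 3*exp(-y)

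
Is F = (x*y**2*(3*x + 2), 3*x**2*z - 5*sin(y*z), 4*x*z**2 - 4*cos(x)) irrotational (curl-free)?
No, ∇×F = (-3*x**2 + 5*y*cos(y*z), -4*z**2 - 4*sin(x), 2*x*(-y*(3*x + 2) + 3*z))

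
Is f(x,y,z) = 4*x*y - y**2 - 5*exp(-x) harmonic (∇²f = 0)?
No, ∇²f = -2 - 5*exp(-x)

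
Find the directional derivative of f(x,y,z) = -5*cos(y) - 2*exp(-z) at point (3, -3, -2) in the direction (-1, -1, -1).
sqrt(3)*(-2*exp(2) + 5*sin(3))/3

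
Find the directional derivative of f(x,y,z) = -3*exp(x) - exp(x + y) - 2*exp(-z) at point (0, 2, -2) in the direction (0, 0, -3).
-2*exp(2)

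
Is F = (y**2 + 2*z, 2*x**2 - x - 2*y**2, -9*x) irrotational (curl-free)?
No, ∇×F = (0, 11, 4*x - 2*y - 1)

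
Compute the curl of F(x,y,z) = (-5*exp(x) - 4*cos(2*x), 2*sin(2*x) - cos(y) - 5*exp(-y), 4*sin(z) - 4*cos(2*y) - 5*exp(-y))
(8*sin(2*y) + 5*exp(-y), 0, 4*cos(2*x))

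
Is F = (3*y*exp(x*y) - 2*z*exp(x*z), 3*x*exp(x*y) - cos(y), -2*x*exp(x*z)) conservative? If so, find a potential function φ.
Yes, F is conservative. φ = 3*exp(x*y) - 2*exp(x*z) - sin(y)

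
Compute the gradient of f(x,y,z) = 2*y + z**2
(0, 2, 2*z)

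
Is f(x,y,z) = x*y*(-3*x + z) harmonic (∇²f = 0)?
No, ∇²f = -6*y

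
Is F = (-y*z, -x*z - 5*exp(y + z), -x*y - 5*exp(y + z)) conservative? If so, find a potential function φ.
Yes, F is conservative. φ = -x*y*z - 5*exp(y + z)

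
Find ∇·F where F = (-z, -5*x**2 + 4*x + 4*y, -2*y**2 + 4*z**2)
8*z + 4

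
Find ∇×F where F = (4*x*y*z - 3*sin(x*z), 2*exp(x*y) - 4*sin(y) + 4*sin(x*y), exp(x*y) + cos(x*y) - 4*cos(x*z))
(x*(exp(x*y) - sin(x*y)), 4*x*y - 3*x*cos(x*z) - y*exp(x*y) + y*sin(x*y) - 4*z*sin(x*z), -4*x*z + 2*y*exp(x*y) + 4*y*cos(x*y))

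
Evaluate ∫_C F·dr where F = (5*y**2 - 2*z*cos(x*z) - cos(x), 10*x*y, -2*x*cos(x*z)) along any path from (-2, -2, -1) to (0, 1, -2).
sin(2) + 40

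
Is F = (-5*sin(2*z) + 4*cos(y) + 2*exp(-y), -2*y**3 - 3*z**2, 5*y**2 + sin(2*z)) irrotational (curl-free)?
No, ∇×F = (10*y + 6*z, -10*cos(2*z), 4*sin(y) + 2*exp(-y))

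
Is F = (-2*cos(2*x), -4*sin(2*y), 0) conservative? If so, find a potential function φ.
Yes, F is conservative. φ = -sin(2*x) + 2*cos(2*y)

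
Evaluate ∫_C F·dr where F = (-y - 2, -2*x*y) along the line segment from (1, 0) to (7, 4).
-104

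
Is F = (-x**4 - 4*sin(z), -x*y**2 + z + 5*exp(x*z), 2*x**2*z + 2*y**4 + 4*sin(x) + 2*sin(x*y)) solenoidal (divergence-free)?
No, ∇·F = 2*x*(-2*x**2 + x - y)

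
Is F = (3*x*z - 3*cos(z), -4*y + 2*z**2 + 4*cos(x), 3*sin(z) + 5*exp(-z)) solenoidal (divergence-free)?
No, ∇·F = 3*z + 3*cos(z) - 4 - 5*exp(-z)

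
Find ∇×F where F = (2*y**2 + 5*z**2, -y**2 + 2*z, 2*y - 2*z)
(0, 10*z, -4*y)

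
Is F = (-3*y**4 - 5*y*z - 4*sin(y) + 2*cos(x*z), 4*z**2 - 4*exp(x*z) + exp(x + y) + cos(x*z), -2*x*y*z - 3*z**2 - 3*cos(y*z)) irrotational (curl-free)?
No, ∇×F = (-2*x*z + 4*x*exp(x*z) + x*sin(x*z) + 3*z*sin(y*z) - 8*z, -2*x*sin(x*z) + 2*y*z - 5*y, 12*y**3 - 4*z*exp(x*z) - z*sin(x*z) + 5*z + exp(x + y) + 4*cos(y))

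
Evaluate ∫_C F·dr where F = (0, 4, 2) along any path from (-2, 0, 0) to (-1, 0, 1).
2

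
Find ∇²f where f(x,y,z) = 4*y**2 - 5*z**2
-2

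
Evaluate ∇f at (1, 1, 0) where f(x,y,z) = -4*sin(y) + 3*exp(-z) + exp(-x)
(-exp(-1), -4*cos(1), -3)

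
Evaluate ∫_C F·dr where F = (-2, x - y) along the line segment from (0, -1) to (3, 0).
-4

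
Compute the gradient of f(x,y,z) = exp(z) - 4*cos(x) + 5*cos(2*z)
(4*sin(x), 0, exp(z) - 10*sin(2*z))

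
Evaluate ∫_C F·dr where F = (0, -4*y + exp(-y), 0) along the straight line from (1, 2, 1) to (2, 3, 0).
-10 - exp(-3) + exp(-2)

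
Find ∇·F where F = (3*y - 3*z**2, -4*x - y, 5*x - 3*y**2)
-1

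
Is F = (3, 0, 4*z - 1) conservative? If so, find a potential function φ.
Yes, F is conservative. φ = 3*x + 2*z**2 - z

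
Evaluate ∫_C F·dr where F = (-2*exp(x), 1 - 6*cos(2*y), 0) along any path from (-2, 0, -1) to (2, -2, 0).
-4*sinh(2) + 3*sin(4) - 2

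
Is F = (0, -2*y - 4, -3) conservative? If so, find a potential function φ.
Yes, F is conservative. φ = -y**2 - 4*y - 3*z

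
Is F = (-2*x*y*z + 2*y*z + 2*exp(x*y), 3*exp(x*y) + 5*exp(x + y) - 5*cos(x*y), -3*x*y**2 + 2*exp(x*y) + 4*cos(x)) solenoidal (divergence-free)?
No, ∇·F = 3*x*exp(x*y) + 5*x*sin(x*y) - 2*y*z + 2*y*exp(x*y) + 5*exp(x + y)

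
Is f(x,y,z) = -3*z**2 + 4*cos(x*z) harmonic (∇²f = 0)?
No, ∇²f = -4*x**2*cos(x*z) - 4*z**2*cos(x*z) - 6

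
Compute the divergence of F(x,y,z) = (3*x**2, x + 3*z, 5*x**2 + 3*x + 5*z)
6*x + 5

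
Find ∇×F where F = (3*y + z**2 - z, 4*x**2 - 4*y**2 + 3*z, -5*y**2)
(-10*y - 3, 2*z - 1, 8*x - 3)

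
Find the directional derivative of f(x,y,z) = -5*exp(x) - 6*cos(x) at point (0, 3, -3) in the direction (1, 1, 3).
-5*sqrt(11)/11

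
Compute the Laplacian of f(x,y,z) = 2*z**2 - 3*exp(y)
4 - 3*exp(y)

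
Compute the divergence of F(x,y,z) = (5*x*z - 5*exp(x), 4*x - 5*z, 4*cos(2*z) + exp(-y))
5*z - 5*exp(x) - 8*sin(2*z)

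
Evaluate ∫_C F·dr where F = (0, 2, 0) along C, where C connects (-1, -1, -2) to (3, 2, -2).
6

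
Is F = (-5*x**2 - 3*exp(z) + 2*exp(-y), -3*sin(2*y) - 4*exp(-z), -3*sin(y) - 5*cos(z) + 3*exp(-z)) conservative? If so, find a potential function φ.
No, ∇×F = (-3*cos(y) - 4*exp(-z), -3*exp(z), 2*exp(-y)) ≠ 0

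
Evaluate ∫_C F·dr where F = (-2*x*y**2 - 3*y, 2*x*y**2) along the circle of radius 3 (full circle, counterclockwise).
135*pi/2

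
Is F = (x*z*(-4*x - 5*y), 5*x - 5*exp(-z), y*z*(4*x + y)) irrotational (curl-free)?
No, ∇×F = (4*x*z + 2*y*z - 5*exp(-z), -x*(4*x + 5*y) - 4*y*z, 5*x*z + 5)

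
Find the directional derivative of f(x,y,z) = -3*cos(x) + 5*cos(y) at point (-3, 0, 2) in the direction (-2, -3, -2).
6*sqrt(17)*sin(3)/17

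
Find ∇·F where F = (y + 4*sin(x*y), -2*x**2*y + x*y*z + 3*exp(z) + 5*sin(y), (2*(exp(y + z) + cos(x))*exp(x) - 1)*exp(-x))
-2*x**2 + x*z + 4*y*cos(x*y) + 2*exp(y + z) + 5*cos(y)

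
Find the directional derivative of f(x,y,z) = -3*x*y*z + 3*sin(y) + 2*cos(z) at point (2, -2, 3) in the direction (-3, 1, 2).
sqrt(14)*(-48 + 3*cos(2) - 4*sin(3))/14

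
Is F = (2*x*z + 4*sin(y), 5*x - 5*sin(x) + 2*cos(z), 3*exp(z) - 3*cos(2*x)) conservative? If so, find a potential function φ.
No, ∇×F = (2*sin(z), 2*x - 6*sin(2*x), -5*cos(x) - 4*cos(y) + 5) ≠ 0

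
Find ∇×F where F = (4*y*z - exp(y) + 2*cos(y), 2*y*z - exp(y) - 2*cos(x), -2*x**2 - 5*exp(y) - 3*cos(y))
(-2*y - 5*exp(y) + 3*sin(y), 4*x + 4*y, -4*z + exp(y) + 2*sin(x) + 2*sin(y))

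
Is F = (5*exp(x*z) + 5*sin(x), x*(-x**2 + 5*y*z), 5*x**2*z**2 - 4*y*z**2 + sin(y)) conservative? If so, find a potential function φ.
No, ∇×F = (-5*x*y - 4*z**2 + cos(y), 5*x*(-2*z**2 + exp(x*z)), -3*x**2 + 5*y*z) ≠ 0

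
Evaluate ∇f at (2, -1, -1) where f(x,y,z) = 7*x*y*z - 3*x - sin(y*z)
(4, -14 + cos(1), -14 + cos(1))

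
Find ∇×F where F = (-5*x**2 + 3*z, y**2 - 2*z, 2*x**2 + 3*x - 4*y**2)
(2 - 8*y, -4*x, 0)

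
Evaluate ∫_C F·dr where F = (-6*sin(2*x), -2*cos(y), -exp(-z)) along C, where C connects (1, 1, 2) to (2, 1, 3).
(3*(cos(4) - cos(2))*exp(3) - E + 1)*exp(-3)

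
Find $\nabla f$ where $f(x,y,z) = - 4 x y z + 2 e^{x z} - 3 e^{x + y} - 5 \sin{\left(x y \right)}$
(-4*y*z - 5*y*cos(x*y) + 2*z*exp(x*z) - 3*exp(x + y), -4*x*z - 5*x*cos(x*y) - 3*exp(x + y), 2*x*(-2*y + exp(x*z)))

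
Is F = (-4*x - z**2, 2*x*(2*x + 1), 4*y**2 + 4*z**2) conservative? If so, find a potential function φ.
No, ∇×F = (8*y, -2*z, 8*x + 2) ≠ 0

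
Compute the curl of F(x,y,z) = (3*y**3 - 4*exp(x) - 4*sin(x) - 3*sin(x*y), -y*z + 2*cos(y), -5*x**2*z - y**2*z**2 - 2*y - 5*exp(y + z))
(-2*y*z**2 + y - 5*exp(y + z) - 2, 10*x*z, 3*x*cos(x*y) - 9*y**2)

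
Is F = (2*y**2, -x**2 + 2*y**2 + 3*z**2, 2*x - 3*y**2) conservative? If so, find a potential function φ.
No, ∇×F = (-6*y - 6*z, -2, -2*x - 4*y) ≠ 0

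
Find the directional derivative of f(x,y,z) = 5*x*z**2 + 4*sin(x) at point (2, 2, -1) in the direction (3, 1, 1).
sqrt(11)*(-5 + 12*cos(2))/11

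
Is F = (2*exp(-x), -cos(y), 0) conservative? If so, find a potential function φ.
Yes, F is conservative. φ = -sin(y) - 2*exp(-x)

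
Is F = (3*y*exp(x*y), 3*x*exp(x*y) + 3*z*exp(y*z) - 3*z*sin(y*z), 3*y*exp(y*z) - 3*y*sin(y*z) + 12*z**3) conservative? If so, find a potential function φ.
Yes, F is conservative. φ = 3*z**4 + 3*exp(x*y) + 3*exp(y*z) + 3*cos(y*z)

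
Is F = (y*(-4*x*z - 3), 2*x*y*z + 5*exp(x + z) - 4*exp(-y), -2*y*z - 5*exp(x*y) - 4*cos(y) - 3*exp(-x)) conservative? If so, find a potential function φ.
No, ∇×F = (-2*x*y - 5*x*exp(x*y) - 2*z - 5*exp(x + z) + 4*sin(y), -4*x*y + 5*y*exp(x*y) - 3*exp(-x), 4*x*z + 2*y*z + 5*exp(x + z) + 3) ≠ 0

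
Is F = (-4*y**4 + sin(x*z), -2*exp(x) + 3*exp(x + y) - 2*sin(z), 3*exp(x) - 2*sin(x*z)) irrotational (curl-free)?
No, ∇×F = (2*cos(z), x*cos(x*z) + 2*z*cos(x*z) - 3*exp(x), 16*y**3 - 2*exp(x) + 3*exp(x + y))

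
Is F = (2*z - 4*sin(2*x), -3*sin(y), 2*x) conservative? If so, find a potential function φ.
Yes, F is conservative. φ = 2*x*z + 2*cos(2*x) + 3*cos(y)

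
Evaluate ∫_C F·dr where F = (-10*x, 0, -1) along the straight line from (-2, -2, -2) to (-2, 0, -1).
-1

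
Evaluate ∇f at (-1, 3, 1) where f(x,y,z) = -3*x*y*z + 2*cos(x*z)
(-9 + 2*sin(1), 3, 9 - 2*sin(1))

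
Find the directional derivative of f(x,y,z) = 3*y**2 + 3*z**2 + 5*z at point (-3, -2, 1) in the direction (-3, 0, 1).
11*sqrt(10)/10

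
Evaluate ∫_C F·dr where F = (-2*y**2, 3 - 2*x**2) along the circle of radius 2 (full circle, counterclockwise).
0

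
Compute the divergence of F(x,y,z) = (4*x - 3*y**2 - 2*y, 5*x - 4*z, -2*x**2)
4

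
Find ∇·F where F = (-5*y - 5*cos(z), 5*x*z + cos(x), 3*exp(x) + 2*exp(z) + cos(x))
2*exp(z)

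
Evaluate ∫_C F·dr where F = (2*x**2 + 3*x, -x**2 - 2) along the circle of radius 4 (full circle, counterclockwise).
0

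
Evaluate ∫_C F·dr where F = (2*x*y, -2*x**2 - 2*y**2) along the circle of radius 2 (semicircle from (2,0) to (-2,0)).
0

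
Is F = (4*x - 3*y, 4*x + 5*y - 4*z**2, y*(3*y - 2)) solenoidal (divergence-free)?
No, ∇·F = 9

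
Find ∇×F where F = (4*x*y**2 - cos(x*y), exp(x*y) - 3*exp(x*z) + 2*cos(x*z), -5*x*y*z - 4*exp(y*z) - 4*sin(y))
(-5*x*z + 3*x*exp(x*z) + 2*x*sin(x*z) - 4*z*exp(y*z) - 4*cos(y), 5*y*z, -8*x*y - x*sin(x*y) + y*exp(x*y) - 3*z*exp(x*z) - 2*z*sin(x*z))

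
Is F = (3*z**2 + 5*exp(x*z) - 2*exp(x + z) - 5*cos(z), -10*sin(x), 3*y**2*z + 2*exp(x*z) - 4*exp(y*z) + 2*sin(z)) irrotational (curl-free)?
No, ∇×F = (2*z*(3*y - 2*exp(y*z)), 5*x*exp(x*z) - 2*z*exp(x*z) + 6*z - 2*exp(x + z) + 5*sin(z), -10*cos(x))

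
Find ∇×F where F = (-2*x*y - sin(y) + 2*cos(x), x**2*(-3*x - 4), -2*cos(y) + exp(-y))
(2*sin(y) - exp(-y), 0, -9*x**2 - 6*x + cos(y))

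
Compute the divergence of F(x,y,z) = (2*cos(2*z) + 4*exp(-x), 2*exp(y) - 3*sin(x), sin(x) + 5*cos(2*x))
2*exp(y) - 4*exp(-x)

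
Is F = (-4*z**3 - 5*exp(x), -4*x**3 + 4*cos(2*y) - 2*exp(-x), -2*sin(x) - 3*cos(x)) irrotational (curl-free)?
No, ∇×F = (0, -12*z**2 - 3*sin(x) + 2*cos(x), -12*x**2 + 2*exp(-x))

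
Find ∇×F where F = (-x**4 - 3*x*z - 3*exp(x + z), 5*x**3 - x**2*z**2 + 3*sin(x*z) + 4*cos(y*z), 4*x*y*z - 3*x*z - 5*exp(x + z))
(2*x**2*z + 4*x*z - 3*x*cos(x*z) + 4*y*sin(y*z), -3*x - 4*y*z + 3*z + 2*exp(x + z), 15*x**2 - 2*x*z**2 + 3*z*cos(x*z))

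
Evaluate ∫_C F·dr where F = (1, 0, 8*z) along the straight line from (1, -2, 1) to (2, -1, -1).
1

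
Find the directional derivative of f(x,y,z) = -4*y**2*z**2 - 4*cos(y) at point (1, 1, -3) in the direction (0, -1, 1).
2*sqrt(2)*(24 - sin(1))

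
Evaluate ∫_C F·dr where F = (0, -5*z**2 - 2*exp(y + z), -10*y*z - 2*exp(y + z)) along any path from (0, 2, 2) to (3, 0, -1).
-2*exp(-1) + 40 + 2*exp(4)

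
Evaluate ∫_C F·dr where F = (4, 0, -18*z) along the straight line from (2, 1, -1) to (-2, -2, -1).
-16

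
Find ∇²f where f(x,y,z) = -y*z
0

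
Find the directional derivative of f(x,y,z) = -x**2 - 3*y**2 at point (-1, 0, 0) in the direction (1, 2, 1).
sqrt(6)/3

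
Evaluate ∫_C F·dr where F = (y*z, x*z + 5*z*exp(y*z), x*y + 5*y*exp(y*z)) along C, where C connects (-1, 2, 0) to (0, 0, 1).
0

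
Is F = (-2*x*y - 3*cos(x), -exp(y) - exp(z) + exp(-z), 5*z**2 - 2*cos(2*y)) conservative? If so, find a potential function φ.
No, ∇×F = (exp(z) + 4*sin(2*y) + exp(-z), 0, 2*x) ≠ 0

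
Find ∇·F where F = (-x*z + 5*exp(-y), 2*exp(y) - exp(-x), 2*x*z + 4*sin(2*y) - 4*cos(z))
2*x - z + 2*exp(y) + 4*sin(z)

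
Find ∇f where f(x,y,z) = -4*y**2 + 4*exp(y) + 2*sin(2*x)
(4*cos(2*x), -8*y + 4*exp(y), 0)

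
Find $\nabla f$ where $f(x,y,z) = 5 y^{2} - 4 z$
(0, 10*y, -4)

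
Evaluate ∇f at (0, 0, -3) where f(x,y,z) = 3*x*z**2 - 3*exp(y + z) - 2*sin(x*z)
(33, -3*exp(-3), -3*exp(-3))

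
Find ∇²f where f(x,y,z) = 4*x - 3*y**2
-6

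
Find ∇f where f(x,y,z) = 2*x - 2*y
(2, -2, 0)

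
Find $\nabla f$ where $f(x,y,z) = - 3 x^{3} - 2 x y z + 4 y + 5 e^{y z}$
(-9*x**2 - 2*y*z, -2*x*z + 5*z*exp(y*z) + 4, y*(-2*x + 5*exp(y*z)))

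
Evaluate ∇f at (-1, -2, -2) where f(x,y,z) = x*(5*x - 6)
(-16, 0, 0)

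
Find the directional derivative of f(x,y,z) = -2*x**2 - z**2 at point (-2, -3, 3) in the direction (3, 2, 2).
12*sqrt(17)/17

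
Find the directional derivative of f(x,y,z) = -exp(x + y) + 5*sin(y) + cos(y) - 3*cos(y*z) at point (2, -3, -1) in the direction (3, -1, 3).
-sqrt(19)*(5*E*cos(3) + 2 + 25*E*sin(3))*exp(-1)/19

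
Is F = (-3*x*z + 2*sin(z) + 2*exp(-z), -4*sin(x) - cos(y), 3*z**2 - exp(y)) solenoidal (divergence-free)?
No, ∇·F = 3*z + sin(y)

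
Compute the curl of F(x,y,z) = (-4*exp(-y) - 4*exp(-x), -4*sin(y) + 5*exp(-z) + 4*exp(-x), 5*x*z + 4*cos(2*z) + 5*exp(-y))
(5*exp(-z) - 5*exp(-y), -5*z, -4*exp(-y) - 4*exp(-x))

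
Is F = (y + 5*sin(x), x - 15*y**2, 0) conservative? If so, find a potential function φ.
Yes, F is conservative. φ = x*y - 5*y**3 - 5*cos(x)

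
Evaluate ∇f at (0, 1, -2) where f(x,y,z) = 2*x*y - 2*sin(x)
(0, 0, 0)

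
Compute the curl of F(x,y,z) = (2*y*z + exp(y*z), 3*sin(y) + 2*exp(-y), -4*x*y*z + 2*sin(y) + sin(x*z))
(-4*x*z + 2*cos(y), 4*y*z + y*exp(y*z) + 2*y - z*cos(x*z), z*(-exp(y*z) - 2))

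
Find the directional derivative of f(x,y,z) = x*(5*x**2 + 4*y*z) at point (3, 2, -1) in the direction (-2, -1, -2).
-290/3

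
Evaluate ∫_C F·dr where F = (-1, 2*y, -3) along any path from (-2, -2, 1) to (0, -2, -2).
7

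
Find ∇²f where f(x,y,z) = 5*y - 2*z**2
-4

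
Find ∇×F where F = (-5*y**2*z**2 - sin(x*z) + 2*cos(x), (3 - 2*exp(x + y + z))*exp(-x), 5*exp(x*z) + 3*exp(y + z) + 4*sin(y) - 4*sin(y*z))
(-4*z*cos(y*z) + 5*exp(y + z) + 4*cos(y), -x*cos(x*z) - 10*y**2*z - 5*z*exp(x*z), 10*y*z**2 - 3*exp(-x))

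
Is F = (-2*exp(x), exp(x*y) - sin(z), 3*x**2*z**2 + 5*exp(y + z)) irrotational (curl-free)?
No, ∇×F = (5*exp(y + z) + cos(z), -6*x*z**2, y*exp(x*y))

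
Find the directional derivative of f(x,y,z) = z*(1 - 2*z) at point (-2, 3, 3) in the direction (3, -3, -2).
sqrt(22)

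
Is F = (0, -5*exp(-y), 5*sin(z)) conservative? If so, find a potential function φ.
Yes, F is conservative. φ = -5*cos(z) + 5*exp(-y)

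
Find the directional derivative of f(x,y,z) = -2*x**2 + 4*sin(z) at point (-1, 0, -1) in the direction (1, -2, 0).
4*sqrt(5)/5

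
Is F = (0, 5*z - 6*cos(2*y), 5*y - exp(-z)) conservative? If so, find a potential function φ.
Yes, F is conservative. φ = 5*y*z - 3*sin(2*y) + exp(-z)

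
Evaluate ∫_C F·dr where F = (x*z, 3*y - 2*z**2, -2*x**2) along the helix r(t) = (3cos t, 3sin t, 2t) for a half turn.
69*pi/2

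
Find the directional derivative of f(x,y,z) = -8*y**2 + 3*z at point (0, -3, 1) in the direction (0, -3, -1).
-147*sqrt(10)/10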